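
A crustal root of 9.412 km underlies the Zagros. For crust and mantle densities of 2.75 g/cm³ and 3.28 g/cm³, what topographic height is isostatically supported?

1.81 km

In Airy isostatic equilibrium: ρ_c h = (ρ_m − ρ_c) r.
h = r (ρ_m − ρ_c) / ρ_c = 9.412 km × (3.28 − 2.75) / 2.75 = 1.81 km.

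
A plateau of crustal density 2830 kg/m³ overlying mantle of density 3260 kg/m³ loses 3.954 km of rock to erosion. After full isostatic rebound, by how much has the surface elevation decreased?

0.522 km

Rebound u = e ρ_c/ρ_m = 3.954 km × 2830/3260 = 3.432 km.
Net surface drop = e − u = 3.954 km − 3.432 km = e (ρ_m − ρ_c)/ρ_m = 0.522 km.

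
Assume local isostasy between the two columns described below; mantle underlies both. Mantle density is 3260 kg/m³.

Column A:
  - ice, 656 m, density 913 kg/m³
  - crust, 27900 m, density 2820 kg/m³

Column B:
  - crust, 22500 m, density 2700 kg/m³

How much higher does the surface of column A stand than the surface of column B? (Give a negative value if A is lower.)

For any compensation level in the mantle, the mantle terms cancel and isostasy reduces to e = (Σt_A − Σt_B) − (Σ(ρt)_A − Σ(ρt)_B) / ρ_m.
Σt_A = 28556 m; Σt_B = 22500 m; Σ(ρt)_A = 79276928; Σ(ρt)_B = 60750000 (in m·kg/m³).
e = (28556 − 22500) − (79276928 − 60750000) / 3260 = 373 m.

373 m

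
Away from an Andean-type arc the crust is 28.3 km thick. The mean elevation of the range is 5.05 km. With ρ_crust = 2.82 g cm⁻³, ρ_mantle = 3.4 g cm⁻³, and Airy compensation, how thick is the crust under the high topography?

57.9 km

Root depth r = h ρ_c / (ρ_m − ρ_c) = 5.05 km × 2.82 / 0.58 = 24.55 km.
Total thickness = T + h + r = 28.3 km + 5.05 km + 24.55 km = 57.9 km.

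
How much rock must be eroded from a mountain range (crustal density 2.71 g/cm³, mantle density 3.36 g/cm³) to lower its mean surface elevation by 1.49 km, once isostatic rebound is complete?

Net drop Δ = e − u = e − e ρ_c/ρ_m = e (ρ_m − ρ_c)/ρ_m.
e = Δ ρ_m/(ρ_m − ρ_c) = 1.49 km × 3.36/0.65 = 7.7 km.

7.7 km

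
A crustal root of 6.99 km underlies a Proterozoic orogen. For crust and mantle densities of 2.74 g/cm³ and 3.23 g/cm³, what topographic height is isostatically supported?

1.25 km

For local isostatic compensation: ρ_c h = (ρ_m − ρ_c) r.
h = r (ρ_m − ρ_c) / ρ_c = 6.99 km × (3.23 − 2.74) / 2.74 = 1.25 km.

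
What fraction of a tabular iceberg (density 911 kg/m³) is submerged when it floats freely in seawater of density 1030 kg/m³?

Submerged fraction = ρ_obj/ρ_fluid = 911/1030 = 88.4%.

88.4%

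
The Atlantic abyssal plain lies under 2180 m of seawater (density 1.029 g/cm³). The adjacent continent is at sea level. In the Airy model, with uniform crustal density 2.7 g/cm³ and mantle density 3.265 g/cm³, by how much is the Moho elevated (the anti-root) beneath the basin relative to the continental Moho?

Isostatic balance requires: replacing crust with seawater at the top is compensated by replacing crust with mantle at the base: d (ρ_c − ρ_w) = a (ρ_m − ρ_c).
a = d (ρ_c − ρ_w)/(ρ_m − ρ_c) = 2180 m × 1.671/0.565 = 6450 m.

6450 m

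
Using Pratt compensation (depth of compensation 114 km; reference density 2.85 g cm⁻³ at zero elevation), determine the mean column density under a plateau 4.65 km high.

Pratt balance: ρ_ref D = ρ (D + h).
ρ = ρ_ref D/(D + h) = 2.85 × 114 km/(114 km + 4.65 km) = 2.74 g cm⁻³.

2.74 g cm⁻³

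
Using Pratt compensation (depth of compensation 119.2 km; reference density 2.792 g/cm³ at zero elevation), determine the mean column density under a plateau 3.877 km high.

2.7 g/cm³

Pratt balance: ρ_ref D = ρ (D + h).
ρ = ρ_ref D/(D + h) = 2.792 × 119.2 km/(119.2 km + 3.877 km) = 2.7 g/cm³.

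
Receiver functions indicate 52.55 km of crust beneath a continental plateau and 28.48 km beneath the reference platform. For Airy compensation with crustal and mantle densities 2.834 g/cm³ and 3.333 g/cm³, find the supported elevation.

Excess crust Δ = 52.55 km − 28.48 km = 24.07 km, split between elevation h and root r with h + r = Δ.
Airy balance ρ_c h = (ρ_m − ρ_c) r gives r = h ρ_c/(ρ_m − ρ_c), so h (1 + ρ_c/(ρ_m − ρ_c)) = Δ, i.e. h = Δ (ρ_m − ρ_c)/ρ_m.
h = 24.07 km × 0.499/3.333 = 3.6 km.

3.6 km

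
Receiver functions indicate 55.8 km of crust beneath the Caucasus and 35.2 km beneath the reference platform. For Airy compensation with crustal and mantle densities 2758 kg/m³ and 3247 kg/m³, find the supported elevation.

3.1 km

Excess crust Δ = 55.8 km − 35.2 km = 20.6 km, split between elevation h and root r with h + r = Δ.
Airy balance ρ_c h = (ρ_m − ρ_c) r gives r = h ρ_c/(ρ_m − ρ_c), so h (1 + ρ_c/(ρ_m − ρ_c)) = Δ, i.e. h = Δ (ρ_m − ρ_c)/ρ_m.
h = 20.6 km × 489/3247 = 3.1 km.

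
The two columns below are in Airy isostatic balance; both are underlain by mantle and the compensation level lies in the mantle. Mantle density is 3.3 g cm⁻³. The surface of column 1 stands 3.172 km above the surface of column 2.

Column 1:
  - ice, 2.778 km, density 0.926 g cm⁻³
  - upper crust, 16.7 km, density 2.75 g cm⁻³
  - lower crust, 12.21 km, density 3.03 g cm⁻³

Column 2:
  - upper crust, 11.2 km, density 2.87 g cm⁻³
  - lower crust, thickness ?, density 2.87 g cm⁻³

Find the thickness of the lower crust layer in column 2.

Take the compensation level at the base of the deeper column (depth z_c below the surface of column 1) and equate Σ ρ_i t_i down to z_c; mantle fills any gap and the z_c terms cancel.
Column 1: 2.778×0.926 + 16.7×2.75 + 12.21×3.03 + (z_c − 31.688)×3.3
Column 2: 3.172×0 + 11.2×2.87 + x×2.87 + (z_c − 3.172 − 11.2 − x)×3.3
The z_c×3.3 term appears on both sides and cancels. Collect the known terms of each column as K = Σ(ρt)_known − 3.3 × (depth of known layers): K_1 = 85.493728 − 3.3×31.688 = −19.076672; K_2 = 32.144 − 3.3×(3.172 + 11.2) = −15.2836.
Balance: K_1 = K_2 − x×(3.3 − 2.87), so x = (K_2 − K_1)/(3.3 − 2.87) = 3.79307/0.43 = 8.82 km.

8.82 km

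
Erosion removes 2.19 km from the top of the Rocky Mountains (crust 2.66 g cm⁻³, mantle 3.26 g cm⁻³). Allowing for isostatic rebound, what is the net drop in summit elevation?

Rebound u = e ρ_c/ρ_m = 2.19 km × 2.66/3.26 = 1.787 km.
Net surface drop = e − u = 2.19 km − 1.787 km = e (ρ_m − ρ_c)/ρ_m = 0.403 km.

0.403 km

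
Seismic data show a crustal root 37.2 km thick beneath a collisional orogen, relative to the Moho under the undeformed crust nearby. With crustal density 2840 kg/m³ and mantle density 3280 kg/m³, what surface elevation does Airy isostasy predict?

5.76 km

In Airy isostatic equilibrium: ρ_c h = (ρ_m − ρ_c) r.
h = r (ρ_m − ρ_c) / ρ_c = 37.2 km × (3280 − 2840) / 2840 = 5.76 km.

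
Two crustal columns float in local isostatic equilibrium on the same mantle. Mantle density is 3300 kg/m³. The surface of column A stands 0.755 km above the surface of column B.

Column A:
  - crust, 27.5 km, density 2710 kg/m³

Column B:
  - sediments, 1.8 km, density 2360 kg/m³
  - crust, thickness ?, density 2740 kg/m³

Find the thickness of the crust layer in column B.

Take the compensation level at the base of the deeper column (depth z_c below the surface of column A) and equate Σ ρ_i t_i down to z_c; mantle fills any gap and the z_c terms cancel.
Column A: 27.5×2710 + (z_c − 27.5)×3300
Column B: 0.755×0 + 1.8×2360 + x×2740 + (z_c − 0.755 − 1.8 − x)×3300
The z_c×3300 term appears on both sides and cancels. Collect the known terms of each column as K = Σ(ρt)_known − 3300 × (depth of known layers): K_A = 74525 − 3300×27.5 = −16225; K_B = 4248 − 3300×(0.755 + 1.8) = −4183.5.
Balance: K_A = K_B − x×(3300 − 2740), so x = (K_B − K_A)/(3300 − 2740) = 12041.5/560 = 21.5 km.

21.5 km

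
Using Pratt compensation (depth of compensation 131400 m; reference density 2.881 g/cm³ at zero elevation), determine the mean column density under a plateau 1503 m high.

Pratt balance: ρ_ref D = ρ (D + h).
ρ = ρ_ref D/(D + h) = 2.881 × 131400 m/(131400 m + 1503 m) = 2.85 g/cm³.

2.85 g/cm³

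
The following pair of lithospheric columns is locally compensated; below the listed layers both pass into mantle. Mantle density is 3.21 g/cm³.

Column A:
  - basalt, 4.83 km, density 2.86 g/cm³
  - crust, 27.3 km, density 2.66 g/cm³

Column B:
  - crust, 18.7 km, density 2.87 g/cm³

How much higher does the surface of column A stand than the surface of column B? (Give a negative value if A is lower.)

3.22 km

For any compensation level in the mantle, the mantle terms cancel and isostasy reduces to e = (Σt_A − Σt_B) − (Σ(ρt)_A − Σ(ρt)_B) / ρ_m.
Σt_A = 32.13 km; Σt_B = 18.7 km; Σ(ρt)_A = 86.4318; Σ(ρt)_B = 53.669 (in km·g/cm³).
e = (32.13 − 18.7) − (86.4318 − 53.669) / 3.21 = 3.22 km.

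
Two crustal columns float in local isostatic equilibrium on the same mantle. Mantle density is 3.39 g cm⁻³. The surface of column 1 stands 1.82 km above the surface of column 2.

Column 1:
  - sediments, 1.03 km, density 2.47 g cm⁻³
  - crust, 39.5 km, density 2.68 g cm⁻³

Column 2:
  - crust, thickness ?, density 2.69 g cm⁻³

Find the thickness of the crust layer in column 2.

32.6 km

Take the compensation level at the base of the deeper column (depth z_c below the surface of column 1) and equate Σ ρ_i t_i down to z_c; mantle fills any gap and the z_c terms cancel.
Column 1: 1.03×2.47 + 39.5×2.68 + (z_c − 40.53)×3.39
Column 2: 1.82×0 + x×2.69 + (z_c − 1.82 − 0 − x)×3.39
The z_c×3.39 term appears on both sides and cancels. Collect the known terms of each column as K = Σ(ρt)_known − 3.39 × (depth of known layers): K_1 = 108.4041 − 3.39×40.53 = −28.9926; K_2 = 0 − 3.39×(1.82 + 0) = −6.1698.
Balance: K_1 = K_2 − x×(3.39 − 2.69), so x = (K_2 − K_1)/(3.39 − 2.69) = 22.8228/0.7 = 32.6 km.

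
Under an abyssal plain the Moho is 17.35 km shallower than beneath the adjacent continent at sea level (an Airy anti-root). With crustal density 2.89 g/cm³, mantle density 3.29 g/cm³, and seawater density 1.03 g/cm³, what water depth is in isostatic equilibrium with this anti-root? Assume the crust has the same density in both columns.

Replacing a thickness d of crust by seawater at the top must be balanced by replacing crust with mantle at the base: d (ρ_c − ρ_w) = a (ρ_m − ρ_c).
d = a (ρ_m − ρ_c)/(ρ_c − ρ_w) = 17.35 km × 0.4/1.86 = 3.73 km.

3.73 km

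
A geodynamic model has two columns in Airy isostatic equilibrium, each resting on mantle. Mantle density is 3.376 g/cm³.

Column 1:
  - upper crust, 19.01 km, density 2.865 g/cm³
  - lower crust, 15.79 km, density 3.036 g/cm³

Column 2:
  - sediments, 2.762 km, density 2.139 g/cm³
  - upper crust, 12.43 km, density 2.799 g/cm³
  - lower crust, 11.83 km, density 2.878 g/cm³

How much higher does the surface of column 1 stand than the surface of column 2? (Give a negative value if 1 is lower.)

For any compensation level in the mantle, the mantle terms cancel and isostasy reduces to e = (Σt_1 − Σt_2) − (Σ(ρt)_1 − Σ(ρt)_2) / ρ_m.
Σt_1 = 34.8 km; Σt_2 = 27.022 km; Σ(ρt)_1 = 102.40209; Σ(ρt)_2 = 74.746228 (in km·g/cm³).
e = (34.8 − 27.022) − (102.40209 − 74.746228) / 3.376 = −0.414 km.

−0.414 km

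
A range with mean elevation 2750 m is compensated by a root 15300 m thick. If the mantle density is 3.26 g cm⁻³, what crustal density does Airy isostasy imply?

ρ_c h = (ρ_m − ρ_c) r → ρ_c (h + r) = ρ_m r → ρ_c = ρ_m r / (h + r).
ρ_c = 3.26 × 15300 m / (2750 m + 15300 m) = 2.76 g cm⁻³.

2.76 g cm⁻³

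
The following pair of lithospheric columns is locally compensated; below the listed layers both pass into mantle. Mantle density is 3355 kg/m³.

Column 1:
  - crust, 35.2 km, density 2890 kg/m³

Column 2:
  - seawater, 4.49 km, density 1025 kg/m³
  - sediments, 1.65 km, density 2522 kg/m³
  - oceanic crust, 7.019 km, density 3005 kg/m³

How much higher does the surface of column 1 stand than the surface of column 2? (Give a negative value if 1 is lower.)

For any compensation level in the mantle, the mantle terms cancel and isostasy reduces to e = (Σt_1 − Σt_2) − (Σ(ρt)_1 − Σ(ρt)_2) / ρ_m.
Σt_1 = 35.2 km; Σt_2 = 13.159 km; Σ(ρt)_1 = 101728; Σ(ρt)_2 = 29855.645 (in km·kg/m³).
e = (35.2 − 13.159) − (101728 − 29855.645) / 3355 = 0.619 km.

0.619 km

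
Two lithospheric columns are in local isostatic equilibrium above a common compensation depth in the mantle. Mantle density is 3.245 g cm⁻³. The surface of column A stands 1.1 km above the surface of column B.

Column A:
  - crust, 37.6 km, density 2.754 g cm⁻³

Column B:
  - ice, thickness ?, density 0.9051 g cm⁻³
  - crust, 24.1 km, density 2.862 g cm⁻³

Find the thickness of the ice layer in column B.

2.42 km

Take the compensation level at the base of the deeper column (depth z_c below the surface of column A) and equate Σ ρ_i t_i down to z_c; mantle fills any gap and the z_c terms cancel.
Column A: 37.6×2.754 + (z_c − 37.6)×3.245
Column B: 1.1×0 + x×0.9051 + 24.1×2.862 + (z_c − 1.1 − 24.1 − x)×3.245
The z_c×3.245 term appears on both sides and cancels. Collect the known terms of each column as K = Σ(ρt)_known − 3.245 × (depth of known layers): K_A = 103.5504 − 3.245×37.6 = −18.4616; K_B = 68.9742 − 3.245×(1.1 + 24.1) = −12.7998.
Balance: K_A = K_B − x×(3.245 − 0.9051), so x = (K_B − K_A)/(3.245 − 0.9051) = 5.6618/2.3399 = 2.42 km.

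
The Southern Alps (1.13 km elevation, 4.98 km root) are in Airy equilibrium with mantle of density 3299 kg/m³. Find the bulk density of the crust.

ρ_c h = (ρ_m − ρ_c) r → ρ_c (h + r) = ρ_m r → ρ_c = ρ_m r / (h + r).
ρ_c = 3299 × 4.98 km / (1.13 km + 4.98 km) = 2690 kg/m³.

2690 kg/m³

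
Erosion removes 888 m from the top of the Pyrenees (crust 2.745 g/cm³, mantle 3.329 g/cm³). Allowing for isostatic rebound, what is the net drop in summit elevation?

156 m

Rebound u = e ρ_c/ρ_m = 888 m × 2.745/3.329 = 732.2 m.
Net surface drop = e − u = 888 m − 732.2 m = e (ρ_m − ρ_c)/ρ_m = 156 m.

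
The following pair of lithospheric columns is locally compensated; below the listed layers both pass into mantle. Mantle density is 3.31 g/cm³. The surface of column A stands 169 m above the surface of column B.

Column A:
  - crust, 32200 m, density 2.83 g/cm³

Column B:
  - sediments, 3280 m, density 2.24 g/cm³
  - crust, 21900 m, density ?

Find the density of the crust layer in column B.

Take the compensation level at the base of the deeper column (depth z_c below the surface of column A) and equate Σ ρ_i t_i down to z_c; mantle fills any gap and the z_c terms cancel.
Column A: 32200×2.83 + (z_c − 32200)×3.31
Column B: 169×0 + 3280×2.24 + 21900×ρ + (z_c − 169 − 25180)×3.31
The z_c×3.31 term appears on both sides and cancels. Collect the known terms of each column as K = Σ(ρt)_known − 3.31 × (depth of known layers): K_A = 91126 − 3.31×32200 = −15456; K_B = 7347.2 − 3.31×(169 + 25180) = −76557.99.
Balance: K_A = K_B + 21900×ρ, so ρ = (K_A − K_B)/21900 = 61102/21900 = 2.79 g/cm³.

2.79 g/cm³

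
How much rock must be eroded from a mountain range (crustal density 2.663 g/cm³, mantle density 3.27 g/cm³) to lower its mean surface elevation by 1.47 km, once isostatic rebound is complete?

Net drop Δ = e − u = e − e ρ_c/ρ_m = e (ρ_m − ρ_c)/ρ_m.
e = Δ ρ_m/(ρ_m − ρ_c) = 1.47 km × 3.27/0.607 = 7.92 km.

7.92 km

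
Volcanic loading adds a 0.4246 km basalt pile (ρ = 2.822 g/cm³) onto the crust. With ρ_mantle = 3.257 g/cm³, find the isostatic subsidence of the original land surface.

0.368 km

Subaerial loading: s = t ρ_load / ρ_m.
s = 0.4246 km × 2.822/3.257 = 0.368 km.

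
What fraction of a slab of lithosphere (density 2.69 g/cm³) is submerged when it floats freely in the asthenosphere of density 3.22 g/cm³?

Submerged fraction = ρ_obj/ρ_fluid = 2.69/3.22 = 83.5%.

83.5%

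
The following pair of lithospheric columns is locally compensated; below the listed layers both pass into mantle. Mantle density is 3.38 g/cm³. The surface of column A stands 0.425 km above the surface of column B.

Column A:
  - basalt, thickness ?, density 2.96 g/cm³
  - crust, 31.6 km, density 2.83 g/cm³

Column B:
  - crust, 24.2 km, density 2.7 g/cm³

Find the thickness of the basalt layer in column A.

Take the compensation level at the base of the deeper column (depth z_c below the surface of column A) and equate Σ ρ_i t_i down to z_c; mantle fills any gap and the z_c terms cancel.
Column A: x×2.96 + 31.6×2.83 + (z_c − 31.6 − x)×3.38
Column B: 0.425×0 + 24.2×2.7 + (z_c − 0.425 − 24.2)×3.38
The z_c×3.38 term appears on both sides and cancels. Collect the known terms of each column as K = Σ(ρt)_known − 3.38 × (depth of known layers): K_A = 89.428 − 3.38×31.6 = −17.38; K_B = 65.34 − 3.38×(0.425 + 24.2) = −17.8925.
Balance: K_A − x×(3.38 − 2.96) = K_B, so x = (K_A − K_B)/(3.38 − 2.96) = 0.5125/0.42 = 1.22 km.

1.22 km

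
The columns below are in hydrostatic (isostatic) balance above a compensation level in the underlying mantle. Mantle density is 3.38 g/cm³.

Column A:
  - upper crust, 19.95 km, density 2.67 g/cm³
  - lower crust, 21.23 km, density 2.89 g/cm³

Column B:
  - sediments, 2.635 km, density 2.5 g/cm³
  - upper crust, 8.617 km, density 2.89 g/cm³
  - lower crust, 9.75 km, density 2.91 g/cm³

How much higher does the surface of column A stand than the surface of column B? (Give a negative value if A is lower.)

For any compensation level in the mantle, the mantle terms cancel and isostasy reduces to e = (Σt_A − Σt_B) − (Σ(ρt)_A − Σ(ρt)_B) / ρ_m.
Σt_A = 41.18 km; Σt_B = 21.002 km; Σ(ρt)_A = 114.6212; Σ(ρt)_B = 59.86313 (in km·g/cm³).
e = (41.18 − 21.002) − (114.6212 − 59.86313) / 3.38 = 3.98 km.

3.98 km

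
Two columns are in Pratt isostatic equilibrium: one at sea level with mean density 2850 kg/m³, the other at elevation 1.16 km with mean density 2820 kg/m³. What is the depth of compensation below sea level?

ρ_ref D = ρ (D + h) → D (ρ_ref − ρ) = ρ h.
D = ρ h/(ρ_ref − ρ) = 2820 × 1.16 km/(2850 − 2820) = 109 km.

109 km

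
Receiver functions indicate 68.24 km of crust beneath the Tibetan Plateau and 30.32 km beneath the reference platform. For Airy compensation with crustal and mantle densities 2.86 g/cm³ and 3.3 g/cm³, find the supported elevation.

5.06 km

Excess crust Δ = 68.24 km − 30.32 km = 37.92 km, split between elevation h and root r with h + r = Δ.
Airy balance ρ_c h = (ρ_m − ρ_c) r gives r = h ρ_c/(ρ_m − ρ_c), so h (1 + ρ_c/(ρ_m − ρ_c)) = Δ, i.e. h = Δ (ρ_m − ρ_c)/ρ_m.
h = 37.92 km × 0.44/3.3 = 5.06 km.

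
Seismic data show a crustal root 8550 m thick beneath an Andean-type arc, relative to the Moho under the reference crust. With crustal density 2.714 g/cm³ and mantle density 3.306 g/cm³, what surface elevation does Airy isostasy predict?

1860 m

By Archimedes' principle applied to the lithosphere: ρ_c h = (ρ_m − ρ_c) r.
h = r (ρ_m − ρ_c) / ρ_c = 8550 m × (3.306 − 2.714) / 2.714 = 1860 m.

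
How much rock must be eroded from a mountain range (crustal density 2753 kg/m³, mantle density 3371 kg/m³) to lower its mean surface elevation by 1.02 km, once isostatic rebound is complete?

Net drop Δ = e − u = e − e ρ_c/ρ_m = e (ρ_m − ρ_c)/ρ_m.
e = Δ ρ_m/(ρ_m − ρ_c) = 1.02 km × 3371/618 = 5.56 km.

5.56 km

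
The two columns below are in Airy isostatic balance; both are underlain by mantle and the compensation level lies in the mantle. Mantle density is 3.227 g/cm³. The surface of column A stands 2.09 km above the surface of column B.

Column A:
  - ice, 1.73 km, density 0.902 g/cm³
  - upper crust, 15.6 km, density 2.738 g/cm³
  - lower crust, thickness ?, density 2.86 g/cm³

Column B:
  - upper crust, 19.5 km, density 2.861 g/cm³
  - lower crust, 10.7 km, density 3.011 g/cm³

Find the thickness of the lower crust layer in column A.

12.4 km

Take the compensation level at the base of the deeper column (depth z_c below the surface of column A) and equate Σ ρ_i t_i down to z_c; mantle fills any gap and the z_c terms cancel.
Column A: 1.73×0.902 + 15.6×2.738 + x×2.86 + (z_c − 17.33 − x)×3.227
Column B: 2.09×0 + 19.5×2.861 + 10.7×3.011 + (z_c − 2.09 − 30.2)×3.227
The z_c×3.227 term appears on both sides and cancels. Collect the known terms of each column as K = Σ(ρt)_known − 3.227 × (depth of known layers): K_A = 44.27326 − 3.227×17.33 = −11.65065; K_B = 88.0072 − 3.227×(2.09 + 30.2) = −16.19263.
Balance: K_A − x×(3.227 − 2.86) = K_B, so x = (K_A − K_B)/(3.227 − 2.86) = 4.54198/0.367 = 12.4 km.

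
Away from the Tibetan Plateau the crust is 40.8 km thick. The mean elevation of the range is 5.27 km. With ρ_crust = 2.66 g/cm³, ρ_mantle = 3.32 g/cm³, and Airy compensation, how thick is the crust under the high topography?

67.3 km

Root depth r = h ρ_c / (ρ_m − ρ_c) = 5.27 km × 2.66 / 0.66 = 21.24 km.
Total thickness = T + h + r = 40.8 km + 5.27 km + 21.24 km = 67.3 km.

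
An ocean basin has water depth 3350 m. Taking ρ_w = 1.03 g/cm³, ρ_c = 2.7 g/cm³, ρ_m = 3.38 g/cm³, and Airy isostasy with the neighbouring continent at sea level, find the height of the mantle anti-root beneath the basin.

In Airy isostatic equilibrium: replacing crust with seawater at the top is compensated by replacing crust with mantle at the base: d (ρ_c − ρ_w) = a (ρ_m − ρ_c).
a = d (ρ_c − ρ_w)/(ρ_m − ρ_c) = 3350 m × 1.67/0.68 = 8230 m.

8230 m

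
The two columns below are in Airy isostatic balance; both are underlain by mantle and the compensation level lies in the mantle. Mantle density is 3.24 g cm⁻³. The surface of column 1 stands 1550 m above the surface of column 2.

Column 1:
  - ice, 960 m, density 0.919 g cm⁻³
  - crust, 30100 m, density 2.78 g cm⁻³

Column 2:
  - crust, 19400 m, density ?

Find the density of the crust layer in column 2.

2.67 g cm⁻³

Take the compensation level at the base of the deeper column (depth z_c below the surface of column 1) and equate Σ ρ_i t_i down to z_c; mantle fills any gap and the z_c terms cancel.
Column 1: 960×0.919 + 30100×2.78 + (z_c − 31060)×3.24
Column 2: 1550×0 + 19400×ρ + (z_c − 1550 − 19400)×3.24
The z_c×3.24 term appears on both sides and cancels. Collect the known terms of each column as K = Σ(ρt)_known − 3.24 × (depth of known layers): K_1 = 84560.24 − 3.24×31060 = −16074.16; K_2 = 0 − 3.24×(1550 + 19400) = −67878.
Balance: K_1 = K_2 + 19400×ρ, so ρ = (K_1 − K_2)/19400 = 51803.8/19400 = 2.67 g cm⁻³.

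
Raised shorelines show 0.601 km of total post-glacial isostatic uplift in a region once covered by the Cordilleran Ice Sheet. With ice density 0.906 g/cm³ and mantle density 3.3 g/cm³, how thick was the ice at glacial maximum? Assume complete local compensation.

2.19 km

u = t ρ_ice/ρ_m → t = u ρ_m/ρ_ice = 0.601 km × 3.3/0.906 = 2.19 km.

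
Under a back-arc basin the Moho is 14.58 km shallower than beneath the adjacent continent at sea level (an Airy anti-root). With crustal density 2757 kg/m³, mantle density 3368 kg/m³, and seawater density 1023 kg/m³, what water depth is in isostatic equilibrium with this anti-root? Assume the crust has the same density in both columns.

5.14 km

Replacing a thickness d of crust by seawater at the top must be balanced by replacing crust with mantle at the base: d (ρ_c − ρ_w) = a (ρ_m − ρ_c).
d = a (ρ_m − ρ_c)/(ρ_c − ρ_w) = 14.58 km × 611/1734 = 5.14 km.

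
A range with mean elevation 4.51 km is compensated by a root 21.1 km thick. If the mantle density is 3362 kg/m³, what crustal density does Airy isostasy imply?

2770 kg/m³

ρ_c h = (ρ_m − ρ_c) r → ρ_c (h + r) = ρ_m r → ρ_c = ρ_m r / (h + r).
ρ_c = 3362 × 21.1 km / (4.51 km + 21.1 km) = 2770 kg/m³.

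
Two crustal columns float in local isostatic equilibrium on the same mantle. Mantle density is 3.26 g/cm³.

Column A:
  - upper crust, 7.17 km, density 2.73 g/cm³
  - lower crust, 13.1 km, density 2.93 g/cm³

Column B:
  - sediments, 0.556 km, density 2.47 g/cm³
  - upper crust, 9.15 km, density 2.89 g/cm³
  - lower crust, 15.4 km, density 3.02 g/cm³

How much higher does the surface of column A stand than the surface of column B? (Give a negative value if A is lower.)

For any compensation level in the mantle, the mantle terms cancel and isostasy reduces to e = (Σt_A − Σt_B) − (Σ(ρt)_A − Σ(ρt)_B) / ρ_m.
Σt_A = 20.27 km; Σt_B = 25.106 km; Σ(ρt)_A = 57.9571; Σ(ρt)_B = 74.32482 (in km·g/cm³).
e = (20.27 − 25.106) − (57.9571 − 74.32482) / 3.26 = 0.185 km.

0.185 km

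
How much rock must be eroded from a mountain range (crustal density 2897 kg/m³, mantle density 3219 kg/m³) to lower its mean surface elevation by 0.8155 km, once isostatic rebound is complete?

8.15 km

Net drop Δ = e − u = e − e ρ_c/ρ_m = e (ρ_m − ρ_c)/ρ_m.
e = Δ ρ_m/(ρ_m − ρ_c) = 0.8155 km × 3219/322 = 8.15 km.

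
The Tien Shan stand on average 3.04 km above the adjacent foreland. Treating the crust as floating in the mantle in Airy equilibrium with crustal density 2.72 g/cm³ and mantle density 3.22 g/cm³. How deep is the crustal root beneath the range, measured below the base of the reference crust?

16.5 km

Isostatic balance requires: the weight of the topography is balanced by the buoyancy of the root, ρ_c h = (ρ_m − ρ_c) r.
r = h · ρ_c / (ρ_m − ρ_c) = 3.04 km × 2.72 / (3.22 − 2.72) = 16.5 km.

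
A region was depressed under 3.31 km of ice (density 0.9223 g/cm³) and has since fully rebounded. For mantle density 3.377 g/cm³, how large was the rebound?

0.904 km

Removing the load lets mantle flow back in; uplift u satisfies ρ_ice t = ρ_m u.
u = t ρ_ice/ρ_m = 3.31 km × 0.9223/3.377 = 0.904 km.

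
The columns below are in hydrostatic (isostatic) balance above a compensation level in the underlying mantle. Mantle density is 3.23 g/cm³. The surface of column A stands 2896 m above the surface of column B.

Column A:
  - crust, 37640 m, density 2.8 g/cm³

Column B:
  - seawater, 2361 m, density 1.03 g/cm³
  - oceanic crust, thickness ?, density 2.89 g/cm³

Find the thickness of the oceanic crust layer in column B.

4810 m

Take the compensation level at the base of the deeper column (depth z_c below the surface of column A) and equate Σ ρ_i t_i down to z_c; mantle fills any gap and the z_c terms cancel.
Column A: 37640×2.8 + (z_c − 37640)×3.23
Column B: 2896×0 + 2361×1.03 + x×2.89 + (z_c − 2896 − 2361 − x)×3.23
The z_c×3.23 term appears on both sides and cancels. Collect the known terms of each column as K = Σ(ρt)_known − 3.23 × (depth of known layers): K_A = 105392 − 3.23×37640 = −16185.2; K_B = 2431.83 − 3.23×(2896 + 2361) = −14548.28.
Balance: K_A = K_B − x×(3.23 − 2.89), so x = (K_B − K_A)/(3.23 − 2.89) = 1636.92/0.34 = 4810 m.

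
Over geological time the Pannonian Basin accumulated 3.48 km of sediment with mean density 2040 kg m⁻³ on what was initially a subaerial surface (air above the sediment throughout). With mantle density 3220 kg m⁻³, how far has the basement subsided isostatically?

2.2 km

Subaerial load: s = t ρ_sed / ρ_m = 3.48 km × 2040/3220 = 2.2 km.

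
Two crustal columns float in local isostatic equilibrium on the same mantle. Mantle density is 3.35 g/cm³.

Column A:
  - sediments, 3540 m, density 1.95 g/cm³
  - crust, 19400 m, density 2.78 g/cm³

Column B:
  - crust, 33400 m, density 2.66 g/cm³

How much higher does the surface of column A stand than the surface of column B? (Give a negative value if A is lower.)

−2100 m

For any compensation level in the mantle, the mantle terms cancel and isostasy reduces to e = (Σt_A − Σt_B) − (Σ(ρt)_A − Σ(ρt)_B) / ρ_m.
Σt_A = 22940 m; Σt_B = 33400 m; Σ(ρt)_A = 60835; Σ(ρt)_B = 88844 (in m·g/cm³).
e = (22940 − 33400) − (60835 − 88844) / 3.35 = −2100 m.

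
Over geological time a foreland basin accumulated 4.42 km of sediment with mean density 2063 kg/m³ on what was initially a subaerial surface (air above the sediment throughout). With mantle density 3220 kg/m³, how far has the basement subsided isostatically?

Subaerial load: s = t ρ_sed / ρ_m = 4.42 km × 2063/3220 = 2.83 km.

2.83 km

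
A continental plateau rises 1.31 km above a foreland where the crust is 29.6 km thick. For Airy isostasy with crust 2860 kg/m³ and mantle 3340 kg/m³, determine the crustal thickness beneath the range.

Root depth r = h ρ_c / (ρ_m − ρ_c) = 1.31 km × 2860 / 480 = 7.805 km.
Total thickness = T + h + r = 29.6 km + 1.31 km + 7.805 km = 38.7 km.

38.7 km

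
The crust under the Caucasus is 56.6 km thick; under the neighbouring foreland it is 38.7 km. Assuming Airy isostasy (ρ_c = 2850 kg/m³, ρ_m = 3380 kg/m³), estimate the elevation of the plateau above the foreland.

Excess crust Δ = 56.6 km − 38.7 km = 17.9 km, split between elevation h and root r with h + r = Δ.
Airy balance ρ_c h = (ρ_m − ρ_c) r gives r = h ρ_c/(ρ_m − ρ_c), so h (1 + ρ_c/(ρ_m − ρ_c)) = Δ, i.e. h = Δ (ρ_m − ρ_c)/ρ_m.
h = 17.9 km × 530/3380 = 2.81 km.

2.81 km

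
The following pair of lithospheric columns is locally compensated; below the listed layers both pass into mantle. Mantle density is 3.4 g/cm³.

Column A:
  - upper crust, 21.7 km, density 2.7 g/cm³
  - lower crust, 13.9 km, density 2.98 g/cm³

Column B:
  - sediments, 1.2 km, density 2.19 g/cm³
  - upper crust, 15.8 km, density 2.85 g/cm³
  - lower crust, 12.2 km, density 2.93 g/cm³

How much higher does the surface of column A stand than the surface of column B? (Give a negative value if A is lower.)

1.52 km

For any compensation level in the mantle, the mantle terms cancel and isostasy reduces to e = (Σt_A − Σt_B) − (Σ(ρt)_A − Σ(ρt)_B) / ρ_m.
Σt_A = 35.6 km; Σt_B = 29.2 km; Σ(ρt)_A = 100.012; Σ(ρt)_B = 83.404 (in km·g/cm³).
e = (35.6 − 29.2) − (100.012 − 83.404) / 3.4 = 1.52 km.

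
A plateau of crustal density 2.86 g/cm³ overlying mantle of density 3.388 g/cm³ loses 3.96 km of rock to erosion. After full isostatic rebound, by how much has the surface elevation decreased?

0.617 km

Rebound u = e ρ_c/ρ_m = 3.96 km × 2.86/3.388 = 3.343 km.
Net surface drop = e − u = 3.96 km − 3.343 km = e (ρ_m − ρ_c)/ρ_m = 0.617 km.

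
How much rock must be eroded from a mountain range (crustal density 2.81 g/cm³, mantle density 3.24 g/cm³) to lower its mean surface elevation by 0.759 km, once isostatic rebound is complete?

5.72 km

Net drop Δ = e − u = e − e ρ_c/ρ_m = e (ρ_m − ρ_c)/ρ_m.
e = Δ ρ_m/(ρ_m − ρ_c) = 0.759 km × 3.24/0.43 = 5.72 km.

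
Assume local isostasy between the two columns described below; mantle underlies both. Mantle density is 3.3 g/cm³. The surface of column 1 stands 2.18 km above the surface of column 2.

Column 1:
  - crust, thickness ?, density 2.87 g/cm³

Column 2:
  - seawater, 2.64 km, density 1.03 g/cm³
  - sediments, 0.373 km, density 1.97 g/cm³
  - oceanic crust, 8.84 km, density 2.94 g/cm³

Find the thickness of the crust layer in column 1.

39.2 km

Take the compensation level at the base of the deeper column (depth z_c below the surface of column 1) and equate Σ ρ_i t_i down to z_c; mantle fills any gap and the z_c terms cancel.
Column 1: x×2.87 + (z_c − 0 − x)×3.3
Column 2: 2.18×0 + 2.64×1.03 + 0.373×1.97 + 8.84×2.94 + (z_c − 2.18 − 11.853)×3.3
The z_c×3.3 term appears on both sides and cancels. Collect the known terms of each column as K = Σ(ρt)_known − 3.3 × (depth of known layers): K_1 = 0 − 3.3×0 = 0; K_2 = 29.44361 − 3.3×(2.18 + 11.853) = −16.86529.
Balance: K_1 − x×(3.3 − 2.87) = K_2, so x = (K_1 − K_2)/(3.3 − 2.87) = 16.8653/0.43 = 39.2 km.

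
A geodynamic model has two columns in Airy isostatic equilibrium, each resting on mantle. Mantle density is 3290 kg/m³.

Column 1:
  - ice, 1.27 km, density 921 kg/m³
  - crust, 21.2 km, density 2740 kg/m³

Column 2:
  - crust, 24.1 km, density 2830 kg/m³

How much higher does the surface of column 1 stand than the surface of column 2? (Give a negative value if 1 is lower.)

1.09 km

For any compensation level in the mantle, the mantle terms cancel and isostasy reduces to e = (Σt_1 − Σt_2) − (Σ(ρt)_1 − Σ(ρt)_2) / ρ_m.
Σt_1 = 22.47 km; Σt_2 = 24.1 km; Σ(ρt)_1 = 59257.67; Σ(ρt)_2 = 68203 (in km·kg/m³).
e = (22.47 − 24.1) − (59257.67 − 68203) / 3290 = 1.09 km.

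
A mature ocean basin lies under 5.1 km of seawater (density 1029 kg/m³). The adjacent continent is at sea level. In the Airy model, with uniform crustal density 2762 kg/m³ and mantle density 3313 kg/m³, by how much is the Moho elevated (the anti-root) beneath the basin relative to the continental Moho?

16 km

For local isostatic compensation: replacing crust with seawater at the top is compensated by replacing crust with mantle at the base: d (ρ_c − ρ_w) = a (ρ_m − ρ_c).
a = d (ρ_c − ρ_w)/(ρ_m − ρ_c) = 5.1 km × 1733/551 = 16 km.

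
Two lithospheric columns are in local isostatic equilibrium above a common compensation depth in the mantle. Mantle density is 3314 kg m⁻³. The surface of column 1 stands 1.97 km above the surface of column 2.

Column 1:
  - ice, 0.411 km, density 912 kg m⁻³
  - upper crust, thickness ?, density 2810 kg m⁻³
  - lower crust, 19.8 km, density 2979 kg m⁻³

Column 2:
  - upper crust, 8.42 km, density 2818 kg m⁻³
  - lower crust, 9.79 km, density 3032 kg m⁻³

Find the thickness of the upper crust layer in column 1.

Take the compensation level at the base of the deeper column (depth z_c below the surface of column 1) and equate Σ ρ_i t_i down to z_c; mantle fills any gap and the z_c terms cancel.
Column 1: 0.411×912 + x×2810 + 19.8×2979 + (z_c − 20.211 − x)×3314
Column 2: 1.97×0 + 8.42×2818 + 9.79×3032 + (z_c − 1.97 − 18.21)×3314
The z_c×3314 term appears on both sides and cancels. Collect the known terms of each column as K = Σ(ρt)_known − 3314 × (depth of known layers): K_1 = 59359.032 − 3314×20.211 = −7620.222; K_2 = 53410.84 − 3314×(1.97 + 18.21) = −13465.68.
Balance: K_1 − x×(3314 − 2810) = K_2, so x = (K_1 − K_2)/(3314 − 2810) = 5845.46/504 = 11.6 km.

11.6 km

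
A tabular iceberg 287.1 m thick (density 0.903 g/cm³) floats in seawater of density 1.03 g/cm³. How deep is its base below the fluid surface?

252 m

Draft d = t ρ_obj/ρ_fluid = 287.1 m × 0.903/1.03 = 252 m.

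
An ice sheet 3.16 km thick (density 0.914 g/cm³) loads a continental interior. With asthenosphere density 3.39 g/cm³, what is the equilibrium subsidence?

0.852 km

Equating mass per unit area of the two columns: the ice load ρ_ice t is balanced by mantle displaced below, ρ_m s.
s = t ρ_ice / ρ_m = 3.16 km × 0.914/3.39 = 0.852 km.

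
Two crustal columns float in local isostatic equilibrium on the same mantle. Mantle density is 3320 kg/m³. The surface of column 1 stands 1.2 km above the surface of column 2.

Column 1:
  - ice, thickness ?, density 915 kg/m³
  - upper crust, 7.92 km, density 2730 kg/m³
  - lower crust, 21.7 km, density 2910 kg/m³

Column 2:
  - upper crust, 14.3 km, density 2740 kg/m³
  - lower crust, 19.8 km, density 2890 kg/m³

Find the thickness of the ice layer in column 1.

3 km

Take the compensation level at the base of the deeper column (depth z_c below the surface of column 1) and equate Σ ρ_i t_i down to z_c; mantle fills any gap and the z_c terms cancel.
Column 1: x×915 + 7.92×2730 + 21.7×2910 + (z_c − 29.62 − x)×3320
Column 2: 1.2×0 + 14.3×2740 + 19.8×2890 + (z_c − 1.2 − 34.1)×3320
The z_c×3320 term appears on both sides and cancels. Collect the known terms of each column as K = Σ(ρt)_known − 3320 × (depth of known layers): K_1 = 84768.6 − 3320×29.62 = −13569.8; K_2 = 96404 − 3320×(1.2 + 34.1) = −20792.
Balance: K_1 − x×(3320 − 915) = K_2, so x = (K_1 − K_2)/(3320 − 915) = 7222.2/2405 = 3 km.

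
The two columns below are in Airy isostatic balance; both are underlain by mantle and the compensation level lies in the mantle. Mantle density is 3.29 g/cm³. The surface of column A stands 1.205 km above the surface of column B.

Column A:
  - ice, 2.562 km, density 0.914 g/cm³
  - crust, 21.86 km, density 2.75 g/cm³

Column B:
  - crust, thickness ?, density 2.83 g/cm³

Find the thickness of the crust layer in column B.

Take the compensation level at the base of the deeper column (depth z_c below the surface of column A) and equate Σ ρ_i t_i down to z_c; mantle fills any gap and the z_c terms cancel.
Column A: 2.562×0.914 + 21.86×2.75 + (z_c − 24.422)×3.29
Column B: 1.205×0 + x×2.83 + (z_c − 1.205 − 0 − x)×3.29
The z_c×3.29 term appears on both sides and cancels. Collect the known terms of each column as K = Σ(ρt)_known − 3.29 × (depth of known layers): K_A = 62.456668 − 3.29×24.422 = −17.891712; K_B = 0 − 3.29×(1.205 + 0) = −3.96445.
Balance: K_A = K_B − x×(3.29 − 2.83), so x = (K_B − K_A)/(3.29 − 2.83) = 13.9273/0.46 = 30.3 km.

30.3 km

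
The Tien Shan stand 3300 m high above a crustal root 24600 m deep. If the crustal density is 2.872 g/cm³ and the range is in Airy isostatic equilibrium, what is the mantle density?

Airy balance: ρ_c h = (ρ_m − ρ_c) r → ρ_m = ρ_c (1 + h/r).
ρ_m = 2.872 × (1 + 3300 m/24600 m) = 3.26 g/cm³.

3.26 g/cm³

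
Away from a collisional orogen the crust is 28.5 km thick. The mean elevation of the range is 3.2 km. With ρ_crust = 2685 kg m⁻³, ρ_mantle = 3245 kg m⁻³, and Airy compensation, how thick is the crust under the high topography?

47 km

Root depth r = h ρ_c / (ρ_m − ρ_c) = 3.2 km × 2685 / 560 = 15.34 km.
Total thickness = T + h + r = 28.5 km + 3.2 km + 15.34 km = 47 km.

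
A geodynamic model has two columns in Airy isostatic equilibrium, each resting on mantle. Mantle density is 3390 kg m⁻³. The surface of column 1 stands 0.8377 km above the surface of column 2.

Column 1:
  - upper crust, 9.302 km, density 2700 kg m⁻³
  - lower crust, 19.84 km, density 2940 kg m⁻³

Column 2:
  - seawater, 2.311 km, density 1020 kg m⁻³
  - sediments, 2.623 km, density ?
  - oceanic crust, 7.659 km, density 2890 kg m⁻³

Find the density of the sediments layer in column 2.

Take the compensation level at the base of the deeper column (depth z_c below the surface of column 1) and equate Σ ρ_i t_i down to z_c; mantle fills any gap and the z_c terms cancel.
Column 1: 9.302×2700 + 19.84×2940 + (z_c − 29.142)×3390
Column 2: 0.8377×0 + 2.311×1020 + 2.623×ρ + 7.659×2890 + (z_c − 0.8377 − 12.593)×3390
The z_c×3390 term appears on both sides and cancels. Collect the known terms of each column as K = Σ(ρt)_known − 3390 × (depth of known layers): K_1 = 83445 − 3390×29.142 = −15346.38; K_2 = 24491.73 − 3390×(0.8377 + 12.593) = −21038.343.
Balance: K_1 = K_2 + 2.623×ρ, so ρ = (K_1 − K_2)/2.623 = 5691.96/2.623 = 2170 kg m⁻³.

2170 kg m⁻³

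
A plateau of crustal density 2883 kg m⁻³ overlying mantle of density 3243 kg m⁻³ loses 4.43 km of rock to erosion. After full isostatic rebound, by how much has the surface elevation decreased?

0.492 km

Rebound u = e ρ_c/ρ_m = 4.43 km × 2883/3243 = 3.938 km.
Net surface drop = e − u = 4.43 km − 3.938 km = e (ρ_m − ρ_c)/ρ_m = 0.492 km.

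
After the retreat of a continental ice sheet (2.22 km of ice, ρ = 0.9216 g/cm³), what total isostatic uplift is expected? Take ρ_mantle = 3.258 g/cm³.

0.628 km

Removing the load lets mantle flow back in; uplift u satisfies ρ_ice t = ρ_m u.
u = t ρ_ice/ρ_m = 2.22 km × 0.9216/3.258 = 0.628 km.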